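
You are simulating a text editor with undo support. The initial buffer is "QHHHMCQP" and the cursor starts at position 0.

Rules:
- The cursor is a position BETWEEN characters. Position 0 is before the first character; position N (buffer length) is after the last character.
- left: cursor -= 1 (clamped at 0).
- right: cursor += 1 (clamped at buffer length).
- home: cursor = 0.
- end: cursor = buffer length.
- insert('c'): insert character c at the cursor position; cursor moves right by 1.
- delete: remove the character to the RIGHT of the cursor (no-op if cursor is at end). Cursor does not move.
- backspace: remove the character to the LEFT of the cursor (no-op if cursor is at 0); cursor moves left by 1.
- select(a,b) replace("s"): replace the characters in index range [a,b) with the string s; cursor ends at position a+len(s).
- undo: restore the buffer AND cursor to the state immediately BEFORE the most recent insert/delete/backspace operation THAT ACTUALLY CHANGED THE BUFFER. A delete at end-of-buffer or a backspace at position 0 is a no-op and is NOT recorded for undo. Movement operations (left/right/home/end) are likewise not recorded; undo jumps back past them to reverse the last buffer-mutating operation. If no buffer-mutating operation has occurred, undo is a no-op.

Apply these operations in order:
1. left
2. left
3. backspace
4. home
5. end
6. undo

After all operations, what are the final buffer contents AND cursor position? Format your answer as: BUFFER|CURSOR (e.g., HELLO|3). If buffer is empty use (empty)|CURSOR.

After op 1 (left): buf='QHHHMCQP' cursor=0
After op 2 (left): buf='QHHHMCQP' cursor=0
After op 3 (backspace): buf='QHHHMCQP' cursor=0
After op 4 (home): buf='QHHHMCQP' cursor=0
After op 5 (end): buf='QHHHMCQP' cursor=8
After op 6 (undo): buf='QHHHMCQP' cursor=8

Answer: QHHHMCQP|8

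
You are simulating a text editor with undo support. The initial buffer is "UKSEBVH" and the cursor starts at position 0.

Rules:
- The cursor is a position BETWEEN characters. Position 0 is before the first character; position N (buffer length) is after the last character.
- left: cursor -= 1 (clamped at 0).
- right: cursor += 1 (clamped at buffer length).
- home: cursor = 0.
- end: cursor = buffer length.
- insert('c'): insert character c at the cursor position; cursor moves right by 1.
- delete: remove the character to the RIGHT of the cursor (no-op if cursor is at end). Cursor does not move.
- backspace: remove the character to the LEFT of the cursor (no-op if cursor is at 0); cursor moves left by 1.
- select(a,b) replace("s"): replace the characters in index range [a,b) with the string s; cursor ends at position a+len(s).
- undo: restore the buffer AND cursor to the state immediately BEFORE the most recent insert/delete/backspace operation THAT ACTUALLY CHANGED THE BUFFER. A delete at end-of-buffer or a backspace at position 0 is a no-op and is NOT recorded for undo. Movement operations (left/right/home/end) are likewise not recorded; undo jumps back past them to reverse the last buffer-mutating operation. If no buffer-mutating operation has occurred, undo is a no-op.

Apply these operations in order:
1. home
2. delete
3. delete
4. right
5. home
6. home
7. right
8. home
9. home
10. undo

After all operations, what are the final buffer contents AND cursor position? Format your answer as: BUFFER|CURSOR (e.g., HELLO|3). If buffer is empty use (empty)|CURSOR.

Answer: KSEBVH|0

Derivation:
After op 1 (home): buf='UKSEBVH' cursor=0
After op 2 (delete): buf='KSEBVH' cursor=0
After op 3 (delete): buf='SEBVH' cursor=0
After op 4 (right): buf='SEBVH' cursor=1
After op 5 (home): buf='SEBVH' cursor=0
After op 6 (home): buf='SEBVH' cursor=0
After op 7 (right): buf='SEBVH' cursor=1
After op 8 (home): buf='SEBVH' cursor=0
After op 9 (home): buf='SEBVH' cursor=0
After op 10 (undo): buf='KSEBVH' cursor=0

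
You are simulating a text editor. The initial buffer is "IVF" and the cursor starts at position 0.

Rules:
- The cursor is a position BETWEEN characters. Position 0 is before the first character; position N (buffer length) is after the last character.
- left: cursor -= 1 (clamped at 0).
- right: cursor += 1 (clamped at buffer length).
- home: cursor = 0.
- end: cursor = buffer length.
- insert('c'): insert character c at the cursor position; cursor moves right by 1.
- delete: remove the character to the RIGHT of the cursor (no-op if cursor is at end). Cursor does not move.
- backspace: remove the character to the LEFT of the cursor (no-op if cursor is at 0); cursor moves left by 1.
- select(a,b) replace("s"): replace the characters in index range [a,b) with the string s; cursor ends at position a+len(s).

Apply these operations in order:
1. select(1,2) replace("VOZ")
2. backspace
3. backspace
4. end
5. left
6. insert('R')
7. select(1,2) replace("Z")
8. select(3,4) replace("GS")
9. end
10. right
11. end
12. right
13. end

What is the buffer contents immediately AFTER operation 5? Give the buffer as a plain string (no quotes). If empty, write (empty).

After op 1 (select(1,2) replace("VOZ")): buf='IVOZF' cursor=4
After op 2 (backspace): buf='IVOF' cursor=3
After op 3 (backspace): buf='IVF' cursor=2
After op 4 (end): buf='IVF' cursor=3
After op 5 (left): buf='IVF' cursor=2

Answer: IVF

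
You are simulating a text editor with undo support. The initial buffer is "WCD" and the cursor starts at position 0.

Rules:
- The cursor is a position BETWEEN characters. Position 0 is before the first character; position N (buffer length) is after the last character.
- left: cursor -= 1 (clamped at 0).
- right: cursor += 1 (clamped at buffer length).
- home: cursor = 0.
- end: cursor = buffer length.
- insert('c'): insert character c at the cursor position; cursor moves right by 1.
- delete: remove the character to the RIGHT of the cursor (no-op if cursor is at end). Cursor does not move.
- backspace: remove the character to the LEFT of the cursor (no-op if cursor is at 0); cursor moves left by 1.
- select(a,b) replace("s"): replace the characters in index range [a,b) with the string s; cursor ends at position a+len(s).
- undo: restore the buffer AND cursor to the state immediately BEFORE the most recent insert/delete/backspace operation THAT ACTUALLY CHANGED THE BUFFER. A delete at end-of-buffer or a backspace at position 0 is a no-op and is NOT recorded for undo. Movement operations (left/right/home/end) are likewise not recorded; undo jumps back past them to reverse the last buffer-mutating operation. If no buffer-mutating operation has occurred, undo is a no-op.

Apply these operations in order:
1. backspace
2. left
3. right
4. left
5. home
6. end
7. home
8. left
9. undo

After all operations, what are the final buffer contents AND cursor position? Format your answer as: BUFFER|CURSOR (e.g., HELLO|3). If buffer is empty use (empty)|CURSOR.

Answer: WCD|0

Derivation:
After op 1 (backspace): buf='WCD' cursor=0
After op 2 (left): buf='WCD' cursor=0
After op 3 (right): buf='WCD' cursor=1
After op 4 (left): buf='WCD' cursor=0
After op 5 (home): buf='WCD' cursor=0
After op 6 (end): buf='WCD' cursor=3
After op 7 (home): buf='WCD' cursor=0
After op 8 (left): buf='WCD' cursor=0
After op 9 (undo): buf='WCD' cursor=0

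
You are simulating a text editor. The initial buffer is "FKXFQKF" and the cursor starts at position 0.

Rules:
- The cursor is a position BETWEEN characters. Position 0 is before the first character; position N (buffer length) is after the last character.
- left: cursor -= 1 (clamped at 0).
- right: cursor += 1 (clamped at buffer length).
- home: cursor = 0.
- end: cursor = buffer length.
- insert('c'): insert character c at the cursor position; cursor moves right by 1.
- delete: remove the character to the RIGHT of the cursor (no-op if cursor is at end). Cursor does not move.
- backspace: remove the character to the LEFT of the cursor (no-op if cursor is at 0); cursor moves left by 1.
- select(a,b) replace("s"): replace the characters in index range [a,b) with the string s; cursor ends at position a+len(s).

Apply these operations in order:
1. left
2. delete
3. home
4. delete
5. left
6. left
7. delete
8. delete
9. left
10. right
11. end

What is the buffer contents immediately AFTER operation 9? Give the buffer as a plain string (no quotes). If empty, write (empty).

Answer: QKF

Derivation:
After op 1 (left): buf='FKXFQKF' cursor=0
After op 2 (delete): buf='KXFQKF' cursor=0
After op 3 (home): buf='KXFQKF' cursor=0
After op 4 (delete): buf='XFQKF' cursor=0
After op 5 (left): buf='XFQKF' cursor=0
After op 6 (left): buf='XFQKF' cursor=0
After op 7 (delete): buf='FQKF' cursor=0
After op 8 (delete): buf='QKF' cursor=0
After op 9 (left): buf='QKF' cursor=0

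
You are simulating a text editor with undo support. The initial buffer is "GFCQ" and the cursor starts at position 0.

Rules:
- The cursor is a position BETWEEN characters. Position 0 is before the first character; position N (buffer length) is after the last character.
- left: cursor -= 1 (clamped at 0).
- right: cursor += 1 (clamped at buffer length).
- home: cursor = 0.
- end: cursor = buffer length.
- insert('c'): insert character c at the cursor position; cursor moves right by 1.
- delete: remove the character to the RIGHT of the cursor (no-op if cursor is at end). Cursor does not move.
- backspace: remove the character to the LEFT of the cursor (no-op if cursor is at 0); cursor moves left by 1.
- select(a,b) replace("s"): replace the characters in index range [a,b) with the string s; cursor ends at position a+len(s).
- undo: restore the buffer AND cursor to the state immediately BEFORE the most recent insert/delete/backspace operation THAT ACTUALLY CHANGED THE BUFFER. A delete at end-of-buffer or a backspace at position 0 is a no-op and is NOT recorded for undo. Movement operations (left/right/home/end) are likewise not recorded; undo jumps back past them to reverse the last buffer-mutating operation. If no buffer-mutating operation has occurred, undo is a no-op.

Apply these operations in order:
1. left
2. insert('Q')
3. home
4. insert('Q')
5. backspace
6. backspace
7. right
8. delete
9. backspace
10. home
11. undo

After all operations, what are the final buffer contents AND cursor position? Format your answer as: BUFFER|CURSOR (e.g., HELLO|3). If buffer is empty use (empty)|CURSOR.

Answer: QFCQ|1

Derivation:
After op 1 (left): buf='GFCQ' cursor=0
After op 2 (insert('Q')): buf='QGFCQ' cursor=1
After op 3 (home): buf='QGFCQ' cursor=0
After op 4 (insert('Q')): buf='QQGFCQ' cursor=1
After op 5 (backspace): buf='QGFCQ' cursor=0
After op 6 (backspace): buf='QGFCQ' cursor=0
After op 7 (right): buf='QGFCQ' cursor=1
After op 8 (delete): buf='QFCQ' cursor=1
After op 9 (backspace): buf='FCQ' cursor=0
After op 10 (home): buf='FCQ' cursor=0
After op 11 (undo): buf='QFCQ' cursor=1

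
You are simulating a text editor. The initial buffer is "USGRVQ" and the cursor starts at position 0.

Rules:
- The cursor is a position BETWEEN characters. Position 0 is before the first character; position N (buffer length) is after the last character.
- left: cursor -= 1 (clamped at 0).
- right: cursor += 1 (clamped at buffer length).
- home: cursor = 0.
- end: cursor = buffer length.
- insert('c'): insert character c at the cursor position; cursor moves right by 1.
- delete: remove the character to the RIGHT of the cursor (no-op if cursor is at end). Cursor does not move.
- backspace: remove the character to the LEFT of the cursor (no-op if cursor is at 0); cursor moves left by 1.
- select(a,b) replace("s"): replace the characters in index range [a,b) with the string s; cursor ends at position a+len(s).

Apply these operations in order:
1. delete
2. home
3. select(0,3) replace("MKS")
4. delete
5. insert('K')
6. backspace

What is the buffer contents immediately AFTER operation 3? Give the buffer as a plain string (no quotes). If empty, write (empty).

Answer: MKSVQ

Derivation:
After op 1 (delete): buf='SGRVQ' cursor=0
After op 2 (home): buf='SGRVQ' cursor=0
After op 3 (select(0,3) replace("MKS")): buf='MKSVQ' cursor=3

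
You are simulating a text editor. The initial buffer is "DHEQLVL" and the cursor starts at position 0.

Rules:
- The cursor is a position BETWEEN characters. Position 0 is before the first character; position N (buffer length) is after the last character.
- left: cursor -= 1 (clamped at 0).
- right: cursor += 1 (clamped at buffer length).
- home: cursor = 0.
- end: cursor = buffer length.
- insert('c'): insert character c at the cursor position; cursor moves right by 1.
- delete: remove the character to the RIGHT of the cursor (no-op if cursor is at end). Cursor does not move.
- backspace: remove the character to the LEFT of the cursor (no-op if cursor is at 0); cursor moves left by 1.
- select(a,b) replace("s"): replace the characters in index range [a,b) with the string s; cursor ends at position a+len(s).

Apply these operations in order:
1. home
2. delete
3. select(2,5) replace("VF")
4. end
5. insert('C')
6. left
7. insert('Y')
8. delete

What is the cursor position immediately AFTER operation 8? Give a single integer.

After op 1 (home): buf='DHEQLVL' cursor=0
After op 2 (delete): buf='HEQLVL' cursor=0
After op 3 (select(2,5) replace("VF")): buf='HEVFL' cursor=4
After op 4 (end): buf='HEVFL' cursor=5
After op 5 (insert('C')): buf='HEVFLC' cursor=6
After op 6 (left): buf='HEVFLC' cursor=5
After op 7 (insert('Y')): buf='HEVFLYC' cursor=6
After op 8 (delete): buf='HEVFLY' cursor=6

Answer: 6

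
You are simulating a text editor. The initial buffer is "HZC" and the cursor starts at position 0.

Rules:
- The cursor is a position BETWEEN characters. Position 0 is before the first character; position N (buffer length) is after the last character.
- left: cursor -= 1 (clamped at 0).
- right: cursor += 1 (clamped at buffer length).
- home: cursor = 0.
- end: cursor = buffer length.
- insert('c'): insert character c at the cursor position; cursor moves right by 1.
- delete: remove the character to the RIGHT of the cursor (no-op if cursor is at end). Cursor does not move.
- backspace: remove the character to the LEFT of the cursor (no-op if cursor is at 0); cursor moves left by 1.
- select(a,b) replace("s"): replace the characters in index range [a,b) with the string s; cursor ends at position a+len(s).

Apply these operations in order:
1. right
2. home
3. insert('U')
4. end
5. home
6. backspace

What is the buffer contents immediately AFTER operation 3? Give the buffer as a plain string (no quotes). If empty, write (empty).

Answer: UHZC

Derivation:
After op 1 (right): buf='HZC' cursor=1
After op 2 (home): buf='HZC' cursor=0
After op 3 (insert('U')): buf='UHZC' cursor=1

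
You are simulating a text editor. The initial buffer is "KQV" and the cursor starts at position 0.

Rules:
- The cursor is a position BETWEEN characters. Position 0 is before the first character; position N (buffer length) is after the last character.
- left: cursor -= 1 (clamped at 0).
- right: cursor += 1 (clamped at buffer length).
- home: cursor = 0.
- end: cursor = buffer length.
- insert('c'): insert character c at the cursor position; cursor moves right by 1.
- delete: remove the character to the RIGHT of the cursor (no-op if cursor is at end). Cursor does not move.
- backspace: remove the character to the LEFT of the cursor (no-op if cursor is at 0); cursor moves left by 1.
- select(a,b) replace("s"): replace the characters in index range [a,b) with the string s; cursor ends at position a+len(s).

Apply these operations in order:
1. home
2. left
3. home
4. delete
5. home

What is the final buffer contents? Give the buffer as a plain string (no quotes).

After op 1 (home): buf='KQV' cursor=0
After op 2 (left): buf='KQV' cursor=0
After op 3 (home): buf='KQV' cursor=0
After op 4 (delete): buf='QV' cursor=0
After op 5 (home): buf='QV' cursor=0

Answer: QV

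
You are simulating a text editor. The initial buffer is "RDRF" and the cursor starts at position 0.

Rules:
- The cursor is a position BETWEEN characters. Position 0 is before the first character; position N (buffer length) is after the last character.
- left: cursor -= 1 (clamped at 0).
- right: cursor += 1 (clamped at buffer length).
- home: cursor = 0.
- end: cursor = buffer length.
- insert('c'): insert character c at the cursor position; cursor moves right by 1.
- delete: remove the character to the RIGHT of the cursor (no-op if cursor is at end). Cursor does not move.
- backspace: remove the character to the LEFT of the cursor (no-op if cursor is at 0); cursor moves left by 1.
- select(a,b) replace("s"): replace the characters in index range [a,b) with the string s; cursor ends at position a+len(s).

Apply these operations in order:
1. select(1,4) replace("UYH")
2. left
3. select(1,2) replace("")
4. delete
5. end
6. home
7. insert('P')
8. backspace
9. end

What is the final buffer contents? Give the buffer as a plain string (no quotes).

Answer: RH

Derivation:
After op 1 (select(1,4) replace("UYH")): buf='RUYH' cursor=4
After op 2 (left): buf='RUYH' cursor=3
After op 3 (select(1,2) replace("")): buf='RYH' cursor=1
After op 4 (delete): buf='RH' cursor=1
After op 5 (end): buf='RH' cursor=2
After op 6 (home): buf='RH' cursor=0
After op 7 (insert('P')): buf='PRH' cursor=1
After op 8 (backspace): buf='RH' cursor=0
After op 9 (end): buf='RH' cursor=2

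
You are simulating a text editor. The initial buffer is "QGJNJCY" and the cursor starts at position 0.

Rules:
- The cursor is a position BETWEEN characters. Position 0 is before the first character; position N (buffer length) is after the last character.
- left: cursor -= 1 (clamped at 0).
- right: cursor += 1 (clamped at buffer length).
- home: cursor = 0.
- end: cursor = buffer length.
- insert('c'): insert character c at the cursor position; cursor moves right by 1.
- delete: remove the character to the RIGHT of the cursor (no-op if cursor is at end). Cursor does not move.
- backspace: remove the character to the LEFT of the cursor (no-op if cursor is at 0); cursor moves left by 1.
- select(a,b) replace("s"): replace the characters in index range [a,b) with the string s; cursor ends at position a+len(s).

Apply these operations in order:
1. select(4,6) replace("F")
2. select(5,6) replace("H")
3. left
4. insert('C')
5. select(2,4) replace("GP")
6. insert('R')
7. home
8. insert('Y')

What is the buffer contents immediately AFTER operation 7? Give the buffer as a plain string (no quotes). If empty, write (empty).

After op 1 (select(4,6) replace("F")): buf='QGJNFY' cursor=5
After op 2 (select(5,6) replace("H")): buf='QGJNFH' cursor=6
After op 3 (left): buf='QGJNFH' cursor=5
After op 4 (insert('C')): buf='QGJNFCH' cursor=6
After op 5 (select(2,4) replace("GP")): buf='QGGPFCH' cursor=4
After op 6 (insert('R')): buf='QGGPRFCH' cursor=5
After op 7 (home): buf='QGGPRFCH' cursor=0

Answer: QGGPRFCH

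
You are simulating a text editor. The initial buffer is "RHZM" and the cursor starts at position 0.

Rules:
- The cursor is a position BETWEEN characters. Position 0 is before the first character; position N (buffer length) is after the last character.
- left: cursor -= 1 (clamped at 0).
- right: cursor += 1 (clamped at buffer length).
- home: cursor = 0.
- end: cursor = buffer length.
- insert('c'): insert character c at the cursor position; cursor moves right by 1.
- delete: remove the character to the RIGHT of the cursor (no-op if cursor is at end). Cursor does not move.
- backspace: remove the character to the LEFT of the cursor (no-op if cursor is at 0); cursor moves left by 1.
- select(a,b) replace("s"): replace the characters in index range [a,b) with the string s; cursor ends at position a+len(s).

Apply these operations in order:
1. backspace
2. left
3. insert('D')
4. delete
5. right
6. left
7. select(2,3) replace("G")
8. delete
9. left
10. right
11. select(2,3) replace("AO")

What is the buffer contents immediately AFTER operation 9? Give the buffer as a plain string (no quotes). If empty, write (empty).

Answer: DHG

Derivation:
After op 1 (backspace): buf='RHZM' cursor=0
After op 2 (left): buf='RHZM' cursor=0
After op 3 (insert('D')): buf='DRHZM' cursor=1
After op 4 (delete): buf='DHZM' cursor=1
After op 5 (right): buf='DHZM' cursor=2
After op 6 (left): buf='DHZM' cursor=1
After op 7 (select(2,3) replace("G")): buf='DHGM' cursor=3
After op 8 (delete): buf='DHG' cursor=3
After op 9 (left): buf='DHG' cursor=2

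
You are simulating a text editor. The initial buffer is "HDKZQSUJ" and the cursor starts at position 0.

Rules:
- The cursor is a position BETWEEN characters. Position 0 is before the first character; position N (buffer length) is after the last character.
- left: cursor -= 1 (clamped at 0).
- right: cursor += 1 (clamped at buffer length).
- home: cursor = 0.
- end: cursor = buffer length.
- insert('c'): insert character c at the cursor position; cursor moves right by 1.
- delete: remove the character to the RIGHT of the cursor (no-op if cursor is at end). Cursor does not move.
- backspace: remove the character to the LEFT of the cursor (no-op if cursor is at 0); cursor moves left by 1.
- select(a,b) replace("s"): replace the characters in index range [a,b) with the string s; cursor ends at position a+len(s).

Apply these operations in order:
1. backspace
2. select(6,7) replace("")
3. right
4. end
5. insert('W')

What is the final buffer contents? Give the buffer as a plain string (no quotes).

After op 1 (backspace): buf='HDKZQSUJ' cursor=0
After op 2 (select(6,7) replace("")): buf='HDKZQSJ' cursor=6
After op 3 (right): buf='HDKZQSJ' cursor=7
After op 4 (end): buf='HDKZQSJ' cursor=7
After op 5 (insert('W')): buf='HDKZQSJW' cursor=8

Answer: HDKZQSJW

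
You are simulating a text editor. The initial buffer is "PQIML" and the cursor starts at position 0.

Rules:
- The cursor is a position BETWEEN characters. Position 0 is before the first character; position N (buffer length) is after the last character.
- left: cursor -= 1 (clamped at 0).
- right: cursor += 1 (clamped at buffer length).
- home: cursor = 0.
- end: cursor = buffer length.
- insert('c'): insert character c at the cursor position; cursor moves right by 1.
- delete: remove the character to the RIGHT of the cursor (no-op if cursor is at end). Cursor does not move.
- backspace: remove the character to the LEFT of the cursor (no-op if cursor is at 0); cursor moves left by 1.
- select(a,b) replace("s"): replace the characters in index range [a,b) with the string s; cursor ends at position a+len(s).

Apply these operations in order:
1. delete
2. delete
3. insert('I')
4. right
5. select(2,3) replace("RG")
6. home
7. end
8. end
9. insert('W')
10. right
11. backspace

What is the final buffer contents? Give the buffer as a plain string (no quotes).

Answer: IIRGL

Derivation:
After op 1 (delete): buf='QIML' cursor=0
After op 2 (delete): buf='IML' cursor=0
After op 3 (insert('I')): buf='IIML' cursor=1
After op 4 (right): buf='IIML' cursor=2
After op 5 (select(2,3) replace("RG")): buf='IIRGL' cursor=4
After op 6 (home): buf='IIRGL' cursor=0
After op 7 (end): buf='IIRGL' cursor=5
After op 8 (end): buf='IIRGL' cursor=5
After op 9 (insert('W')): buf='IIRGLW' cursor=6
After op 10 (right): buf='IIRGLW' cursor=6
After op 11 (backspace): buf='IIRGL' cursor=5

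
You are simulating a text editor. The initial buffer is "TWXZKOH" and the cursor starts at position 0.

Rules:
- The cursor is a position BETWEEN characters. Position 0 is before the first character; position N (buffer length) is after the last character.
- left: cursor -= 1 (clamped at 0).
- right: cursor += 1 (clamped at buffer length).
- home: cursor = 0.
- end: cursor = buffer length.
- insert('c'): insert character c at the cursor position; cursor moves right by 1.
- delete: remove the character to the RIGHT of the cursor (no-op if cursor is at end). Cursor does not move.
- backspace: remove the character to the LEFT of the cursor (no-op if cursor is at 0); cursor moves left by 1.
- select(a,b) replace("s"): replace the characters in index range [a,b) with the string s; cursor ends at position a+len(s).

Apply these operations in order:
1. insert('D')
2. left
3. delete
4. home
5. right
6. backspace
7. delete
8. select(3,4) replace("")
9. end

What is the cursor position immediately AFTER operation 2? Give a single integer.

After op 1 (insert('D')): buf='DTWXZKOH' cursor=1
After op 2 (left): buf='DTWXZKOH' cursor=0

Answer: 0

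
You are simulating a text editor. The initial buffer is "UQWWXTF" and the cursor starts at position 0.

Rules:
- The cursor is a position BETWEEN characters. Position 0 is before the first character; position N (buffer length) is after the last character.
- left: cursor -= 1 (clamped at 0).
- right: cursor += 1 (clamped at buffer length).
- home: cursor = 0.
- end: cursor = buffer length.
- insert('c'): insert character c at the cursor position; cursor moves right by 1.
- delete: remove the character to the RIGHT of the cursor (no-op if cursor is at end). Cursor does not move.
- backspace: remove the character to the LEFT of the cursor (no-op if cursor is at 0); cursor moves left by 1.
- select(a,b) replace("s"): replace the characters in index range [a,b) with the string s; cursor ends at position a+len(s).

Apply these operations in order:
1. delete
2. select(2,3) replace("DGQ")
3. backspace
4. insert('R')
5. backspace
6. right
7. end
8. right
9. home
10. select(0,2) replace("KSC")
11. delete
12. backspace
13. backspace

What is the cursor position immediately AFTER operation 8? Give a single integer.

After op 1 (delete): buf='QWWXTF' cursor=0
After op 2 (select(2,3) replace("DGQ")): buf='QWDGQXTF' cursor=5
After op 3 (backspace): buf='QWDGXTF' cursor=4
After op 4 (insert('R')): buf='QWDGRXTF' cursor=5
After op 5 (backspace): buf='QWDGXTF' cursor=4
After op 6 (right): buf='QWDGXTF' cursor=5
After op 7 (end): buf='QWDGXTF' cursor=7
After op 8 (right): buf='QWDGXTF' cursor=7

Answer: 7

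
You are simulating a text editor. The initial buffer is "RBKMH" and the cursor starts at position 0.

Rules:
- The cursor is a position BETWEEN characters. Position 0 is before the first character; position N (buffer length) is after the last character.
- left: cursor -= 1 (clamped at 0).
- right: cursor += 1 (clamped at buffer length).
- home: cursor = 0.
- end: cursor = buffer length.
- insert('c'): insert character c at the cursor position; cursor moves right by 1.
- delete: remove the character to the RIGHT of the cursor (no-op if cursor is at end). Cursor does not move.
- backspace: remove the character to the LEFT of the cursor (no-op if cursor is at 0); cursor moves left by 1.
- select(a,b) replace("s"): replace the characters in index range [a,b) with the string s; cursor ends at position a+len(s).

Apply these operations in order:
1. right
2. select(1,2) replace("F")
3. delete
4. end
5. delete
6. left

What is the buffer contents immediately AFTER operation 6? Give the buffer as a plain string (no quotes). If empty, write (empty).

Answer: RFMH

Derivation:
After op 1 (right): buf='RBKMH' cursor=1
After op 2 (select(1,2) replace("F")): buf='RFKMH' cursor=2
After op 3 (delete): buf='RFMH' cursor=2
After op 4 (end): buf='RFMH' cursor=4
After op 5 (delete): buf='RFMH' cursor=4
After op 6 (left): buf='RFMH' cursor=3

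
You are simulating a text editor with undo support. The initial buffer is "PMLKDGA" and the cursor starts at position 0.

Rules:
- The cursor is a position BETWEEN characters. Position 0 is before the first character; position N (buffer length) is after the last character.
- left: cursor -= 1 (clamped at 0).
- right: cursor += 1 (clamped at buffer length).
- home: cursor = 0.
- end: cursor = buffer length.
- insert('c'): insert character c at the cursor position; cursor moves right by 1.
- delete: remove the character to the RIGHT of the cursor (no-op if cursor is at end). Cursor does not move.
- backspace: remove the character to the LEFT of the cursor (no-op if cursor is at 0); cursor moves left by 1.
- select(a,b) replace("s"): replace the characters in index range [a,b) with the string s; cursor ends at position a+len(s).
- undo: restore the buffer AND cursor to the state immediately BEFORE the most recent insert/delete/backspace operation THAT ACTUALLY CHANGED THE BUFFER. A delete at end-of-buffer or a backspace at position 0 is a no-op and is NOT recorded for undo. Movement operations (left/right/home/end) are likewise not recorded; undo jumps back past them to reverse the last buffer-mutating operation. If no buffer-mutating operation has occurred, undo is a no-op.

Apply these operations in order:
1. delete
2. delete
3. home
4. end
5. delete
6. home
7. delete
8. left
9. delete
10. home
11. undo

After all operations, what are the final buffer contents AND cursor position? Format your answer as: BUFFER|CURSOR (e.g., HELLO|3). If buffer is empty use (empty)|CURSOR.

After op 1 (delete): buf='MLKDGA' cursor=0
After op 2 (delete): buf='LKDGA' cursor=0
After op 3 (home): buf='LKDGA' cursor=0
After op 4 (end): buf='LKDGA' cursor=5
After op 5 (delete): buf='LKDGA' cursor=5
After op 6 (home): buf='LKDGA' cursor=0
After op 7 (delete): buf='KDGA' cursor=0
After op 8 (left): buf='KDGA' cursor=0
After op 9 (delete): buf='DGA' cursor=0
After op 10 (home): buf='DGA' cursor=0
After op 11 (undo): buf='KDGA' cursor=0

Answer: KDGA|0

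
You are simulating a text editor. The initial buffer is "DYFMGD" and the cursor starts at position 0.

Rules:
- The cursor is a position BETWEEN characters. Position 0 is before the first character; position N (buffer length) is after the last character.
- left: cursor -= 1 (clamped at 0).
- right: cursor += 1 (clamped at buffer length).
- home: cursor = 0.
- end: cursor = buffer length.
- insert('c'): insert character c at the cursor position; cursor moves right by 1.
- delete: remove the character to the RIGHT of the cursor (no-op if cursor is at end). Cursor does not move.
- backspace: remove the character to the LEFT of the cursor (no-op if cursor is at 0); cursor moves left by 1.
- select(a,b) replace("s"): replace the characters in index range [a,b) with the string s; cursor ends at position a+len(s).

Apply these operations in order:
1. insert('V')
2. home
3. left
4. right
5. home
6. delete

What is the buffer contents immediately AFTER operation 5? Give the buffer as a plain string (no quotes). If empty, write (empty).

After op 1 (insert('V')): buf='VDYFMGD' cursor=1
After op 2 (home): buf='VDYFMGD' cursor=0
After op 3 (left): buf='VDYFMGD' cursor=0
After op 4 (right): buf='VDYFMGD' cursor=1
After op 5 (home): buf='VDYFMGD' cursor=0

Answer: VDYFMGD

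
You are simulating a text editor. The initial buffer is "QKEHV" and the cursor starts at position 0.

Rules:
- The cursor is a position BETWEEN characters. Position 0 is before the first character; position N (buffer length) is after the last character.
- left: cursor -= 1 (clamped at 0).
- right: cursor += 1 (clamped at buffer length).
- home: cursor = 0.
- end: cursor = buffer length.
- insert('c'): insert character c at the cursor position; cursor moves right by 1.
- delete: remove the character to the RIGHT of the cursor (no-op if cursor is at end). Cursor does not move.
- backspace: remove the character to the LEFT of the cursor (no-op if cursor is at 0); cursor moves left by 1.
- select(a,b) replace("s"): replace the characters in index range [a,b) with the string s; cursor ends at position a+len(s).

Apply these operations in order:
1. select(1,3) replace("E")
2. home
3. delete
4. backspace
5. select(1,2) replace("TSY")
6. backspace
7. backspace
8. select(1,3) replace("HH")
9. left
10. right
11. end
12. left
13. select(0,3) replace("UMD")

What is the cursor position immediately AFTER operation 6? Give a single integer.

After op 1 (select(1,3) replace("E")): buf='QEHV' cursor=2
After op 2 (home): buf='QEHV' cursor=0
After op 3 (delete): buf='EHV' cursor=0
After op 4 (backspace): buf='EHV' cursor=0
After op 5 (select(1,2) replace("TSY")): buf='ETSYV' cursor=4
After op 6 (backspace): buf='ETSV' cursor=3

Answer: 3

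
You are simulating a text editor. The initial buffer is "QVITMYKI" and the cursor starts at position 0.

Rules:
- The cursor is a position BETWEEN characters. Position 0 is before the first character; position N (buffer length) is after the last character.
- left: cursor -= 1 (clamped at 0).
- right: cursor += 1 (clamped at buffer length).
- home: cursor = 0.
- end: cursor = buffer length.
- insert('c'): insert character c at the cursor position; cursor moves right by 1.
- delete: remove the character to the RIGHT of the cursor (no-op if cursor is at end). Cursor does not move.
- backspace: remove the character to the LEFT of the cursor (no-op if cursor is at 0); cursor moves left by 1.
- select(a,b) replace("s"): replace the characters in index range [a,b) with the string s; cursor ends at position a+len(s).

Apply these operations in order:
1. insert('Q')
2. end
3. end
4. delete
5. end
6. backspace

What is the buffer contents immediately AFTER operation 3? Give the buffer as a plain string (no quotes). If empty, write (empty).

Answer: QQVITMYKI

Derivation:
After op 1 (insert('Q')): buf='QQVITMYKI' cursor=1
After op 2 (end): buf='QQVITMYKI' cursor=9
After op 3 (end): buf='QQVITMYKI' cursor=9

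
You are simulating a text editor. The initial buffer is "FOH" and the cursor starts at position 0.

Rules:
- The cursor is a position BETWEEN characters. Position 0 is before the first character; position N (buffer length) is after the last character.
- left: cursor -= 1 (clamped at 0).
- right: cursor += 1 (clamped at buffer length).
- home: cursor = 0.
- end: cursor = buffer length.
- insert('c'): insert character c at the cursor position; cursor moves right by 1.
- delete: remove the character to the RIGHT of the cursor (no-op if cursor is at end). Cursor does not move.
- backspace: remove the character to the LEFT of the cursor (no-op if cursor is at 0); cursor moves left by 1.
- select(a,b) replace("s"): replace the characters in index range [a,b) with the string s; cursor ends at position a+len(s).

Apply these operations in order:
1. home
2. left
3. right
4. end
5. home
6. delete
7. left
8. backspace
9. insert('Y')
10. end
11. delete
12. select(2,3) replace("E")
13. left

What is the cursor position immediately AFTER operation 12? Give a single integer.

Answer: 3

Derivation:
After op 1 (home): buf='FOH' cursor=0
After op 2 (left): buf='FOH' cursor=0
After op 3 (right): buf='FOH' cursor=1
After op 4 (end): buf='FOH' cursor=3
After op 5 (home): buf='FOH' cursor=0
After op 6 (delete): buf='OH' cursor=0
After op 7 (left): buf='OH' cursor=0
After op 8 (backspace): buf='OH' cursor=0
After op 9 (insert('Y')): buf='YOH' cursor=1
After op 10 (end): buf='YOH' cursor=3
After op 11 (delete): buf='YOH' cursor=3
After op 12 (select(2,3) replace("E")): buf='YOE' cursor=3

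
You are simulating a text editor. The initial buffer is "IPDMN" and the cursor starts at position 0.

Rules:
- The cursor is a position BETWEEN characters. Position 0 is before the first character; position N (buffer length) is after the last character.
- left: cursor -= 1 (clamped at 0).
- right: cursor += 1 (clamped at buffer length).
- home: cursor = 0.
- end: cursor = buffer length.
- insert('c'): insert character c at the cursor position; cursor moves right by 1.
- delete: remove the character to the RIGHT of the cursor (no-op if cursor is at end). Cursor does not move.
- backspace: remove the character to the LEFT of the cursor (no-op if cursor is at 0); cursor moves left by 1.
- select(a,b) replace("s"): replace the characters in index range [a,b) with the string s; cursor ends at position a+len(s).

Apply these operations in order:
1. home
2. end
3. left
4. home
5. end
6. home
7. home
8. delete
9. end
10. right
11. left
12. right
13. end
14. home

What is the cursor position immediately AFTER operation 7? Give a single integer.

After op 1 (home): buf='IPDMN' cursor=0
After op 2 (end): buf='IPDMN' cursor=5
After op 3 (left): buf='IPDMN' cursor=4
After op 4 (home): buf='IPDMN' cursor=0
After op 5 (end): buf='IPDMN' cursor=5
After op 6 (home): buf='IPDMN' cursor=0
After op 7 (home): buf='IPDMN' cursor=0

Answer: 0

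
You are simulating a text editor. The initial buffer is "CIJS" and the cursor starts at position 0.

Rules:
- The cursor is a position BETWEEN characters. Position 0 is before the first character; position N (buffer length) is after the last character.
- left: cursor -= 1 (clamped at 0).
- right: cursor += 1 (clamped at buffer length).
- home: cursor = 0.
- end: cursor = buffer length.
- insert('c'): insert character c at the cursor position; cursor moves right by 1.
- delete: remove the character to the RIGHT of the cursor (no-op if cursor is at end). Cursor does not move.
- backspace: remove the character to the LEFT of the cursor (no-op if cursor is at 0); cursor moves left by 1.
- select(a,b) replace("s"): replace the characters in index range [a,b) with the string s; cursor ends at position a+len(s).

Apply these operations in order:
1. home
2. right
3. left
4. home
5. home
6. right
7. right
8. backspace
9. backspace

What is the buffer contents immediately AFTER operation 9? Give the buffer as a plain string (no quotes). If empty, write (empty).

Answer: JS

Derivation:
After op 1 (home): buf='CIJS' cursor=0
After op 2 (right): buf='CIJS' cursor=1
After op 3 (left): buf='CIJS' cursor=0
After op 4 (home): buf='CIJS' cursor=0
After op 5 (home): buf='CIJS' cursor=0
After op 6 (right): buf='CIJS' cursor=1
After op 7 (right): buf='CIJS' cursor=2
After op 8 (backspace): buf='CJS' cursor=1
After op 9 (backspace): buf='JS' cursor=0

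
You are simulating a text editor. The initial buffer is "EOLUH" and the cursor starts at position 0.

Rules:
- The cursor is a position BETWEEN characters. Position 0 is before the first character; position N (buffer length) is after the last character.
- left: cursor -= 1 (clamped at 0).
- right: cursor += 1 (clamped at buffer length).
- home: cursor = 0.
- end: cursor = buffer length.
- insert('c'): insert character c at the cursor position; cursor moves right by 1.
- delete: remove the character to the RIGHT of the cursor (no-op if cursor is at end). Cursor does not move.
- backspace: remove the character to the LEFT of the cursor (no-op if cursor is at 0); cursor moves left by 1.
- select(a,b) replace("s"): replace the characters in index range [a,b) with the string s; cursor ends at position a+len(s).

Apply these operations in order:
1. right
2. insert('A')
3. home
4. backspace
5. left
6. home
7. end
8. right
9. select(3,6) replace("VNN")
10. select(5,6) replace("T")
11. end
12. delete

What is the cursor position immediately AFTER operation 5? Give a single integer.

Answer: 0

Derivation:
After op 1 (right): buf='EOLUH' cursor=1
After op 2 (insert('A')): buf='EAOLUH' cursor=2
After op 3 (home): buf='EAOLUH' cursor=0
After op 4 (backspace): buf='EAOLUH' cursor=0
After op 5 (left): buf='EAOLUH' cursor=0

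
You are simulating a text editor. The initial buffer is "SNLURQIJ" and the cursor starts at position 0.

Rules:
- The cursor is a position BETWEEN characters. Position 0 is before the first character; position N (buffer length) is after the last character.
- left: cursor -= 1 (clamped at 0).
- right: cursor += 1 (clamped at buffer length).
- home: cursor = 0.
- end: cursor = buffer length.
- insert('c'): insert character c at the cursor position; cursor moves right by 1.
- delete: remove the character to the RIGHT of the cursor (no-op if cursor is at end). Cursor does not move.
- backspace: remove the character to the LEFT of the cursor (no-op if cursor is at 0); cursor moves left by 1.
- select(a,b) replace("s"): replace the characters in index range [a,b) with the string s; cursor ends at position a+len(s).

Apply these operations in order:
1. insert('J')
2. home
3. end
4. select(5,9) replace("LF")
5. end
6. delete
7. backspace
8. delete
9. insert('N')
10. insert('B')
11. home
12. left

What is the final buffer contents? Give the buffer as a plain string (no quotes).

Answer: JSNLULNB

Derivation:
After op 1 (insert('J')): buf='JSNLURQIJ' cursor=1
After op 2 (home): buf='JSNLURQIJ' cursor=0
After op 3 (end): buf='JSNLURQIJ' cursor=9
After op 4 (select(5,9) replace("LF")): buf='JSNLULF' cursor=7
After op 5 (end): buf='JSNLULF' cursor=7
After op 6 (delete): buf='JSNLULF' cursor=7
After op 7 (backspace): buf='JSNLUL' cursor=6
After op 8 (delete): buf='JSNLUL' cursor=6
After op 9 (insert('N')): buf='JSNLULN' cursor=7
After op 10 (insert('B')): buf='JSNLULNB' cursor=8
After op 11 (home): buf='JSNLULNB' cursor=0
After op 12 (left): buf='JSNLULNB' cursor=0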